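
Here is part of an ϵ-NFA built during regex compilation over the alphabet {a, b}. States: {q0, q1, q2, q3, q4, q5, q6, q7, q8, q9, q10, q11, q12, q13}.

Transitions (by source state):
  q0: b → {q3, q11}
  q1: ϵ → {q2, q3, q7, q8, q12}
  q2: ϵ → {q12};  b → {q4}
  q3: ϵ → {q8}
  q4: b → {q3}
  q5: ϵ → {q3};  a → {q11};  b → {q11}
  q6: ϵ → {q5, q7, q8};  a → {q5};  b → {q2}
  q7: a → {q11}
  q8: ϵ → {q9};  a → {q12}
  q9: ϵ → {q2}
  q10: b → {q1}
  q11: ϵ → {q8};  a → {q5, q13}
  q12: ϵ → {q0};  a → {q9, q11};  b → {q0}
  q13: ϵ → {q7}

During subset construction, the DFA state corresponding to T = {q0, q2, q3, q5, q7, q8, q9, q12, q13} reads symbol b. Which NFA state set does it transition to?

q0 on b → {q3, q11}.
q2 on b → {q4}.
q5 on b → {q11}.
q12 on b → {q0}.
No b-transition from q3, q7, q8, q9, q13.
Union after reading b: {q0, q3, q4, q11}.
Now take the ϵ-closure:
From q3 via ϵ: add q8.
From q8 via ϵ: add q9.
From q9 via ϵ: add q2.
From q2 via ϵ: add q12.
No new states can be added; the closed set is {q0, q2, q3, q4, q8, q9, q11, q12}.

{q0, q2, q3, q4, q8, q9, q11, q12}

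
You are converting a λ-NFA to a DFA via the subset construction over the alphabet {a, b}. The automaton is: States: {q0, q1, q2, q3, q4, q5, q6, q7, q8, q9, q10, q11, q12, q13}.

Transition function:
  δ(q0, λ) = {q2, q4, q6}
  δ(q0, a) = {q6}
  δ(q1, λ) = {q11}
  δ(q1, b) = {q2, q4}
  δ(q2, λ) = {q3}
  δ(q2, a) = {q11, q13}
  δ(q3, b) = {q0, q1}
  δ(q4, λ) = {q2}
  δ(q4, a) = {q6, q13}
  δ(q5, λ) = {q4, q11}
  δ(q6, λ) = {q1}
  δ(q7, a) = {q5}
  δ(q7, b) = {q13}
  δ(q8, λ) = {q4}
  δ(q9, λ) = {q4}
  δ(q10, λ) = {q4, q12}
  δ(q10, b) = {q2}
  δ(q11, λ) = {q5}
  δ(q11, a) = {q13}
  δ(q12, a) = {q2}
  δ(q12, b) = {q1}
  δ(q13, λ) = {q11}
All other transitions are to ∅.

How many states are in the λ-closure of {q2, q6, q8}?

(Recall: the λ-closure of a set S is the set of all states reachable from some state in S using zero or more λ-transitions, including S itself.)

Start with {q2, q6, q8}.
From q2 via λ: add q3.
From q6 via λ: add q1.
From q8 via λ: add q4.
From q1 via λ: add q11.
From q11 via λ: add q5.
λ-closure = {q1, q2, q3, q4, q5, q6, q8, q11}, which has 8 states.

8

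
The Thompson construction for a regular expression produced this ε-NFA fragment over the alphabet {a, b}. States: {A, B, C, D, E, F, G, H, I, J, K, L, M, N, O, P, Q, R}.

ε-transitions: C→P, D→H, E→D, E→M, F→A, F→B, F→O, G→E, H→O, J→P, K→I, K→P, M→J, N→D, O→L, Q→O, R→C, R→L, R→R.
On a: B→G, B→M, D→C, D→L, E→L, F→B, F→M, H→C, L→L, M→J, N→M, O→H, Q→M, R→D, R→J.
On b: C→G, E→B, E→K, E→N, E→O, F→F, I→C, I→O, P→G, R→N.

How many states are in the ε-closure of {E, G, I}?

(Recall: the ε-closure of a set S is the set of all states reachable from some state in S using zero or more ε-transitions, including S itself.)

10

Start with {E, G, I}.
From E via ε: add D, M.
From D via ε: add H.
From M via ε: add J.
From H via ε: add O.
From J via ε: add P.
From O via ε: add L.
ε-closure = {D, E, G, H, I, J, L, M, O, P}, which has 10 states.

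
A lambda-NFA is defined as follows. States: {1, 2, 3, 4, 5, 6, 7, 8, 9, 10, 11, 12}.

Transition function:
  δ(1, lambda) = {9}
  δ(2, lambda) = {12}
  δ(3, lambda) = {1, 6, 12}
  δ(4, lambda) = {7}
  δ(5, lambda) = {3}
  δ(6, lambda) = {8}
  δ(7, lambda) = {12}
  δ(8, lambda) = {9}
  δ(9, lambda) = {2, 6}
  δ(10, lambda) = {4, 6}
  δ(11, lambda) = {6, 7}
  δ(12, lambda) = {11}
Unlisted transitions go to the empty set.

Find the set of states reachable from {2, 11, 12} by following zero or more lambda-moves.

{2, 6, 7, 8, 9, 11, 12}

Start with {2, 11, 12}.
From 11 via lambda: add 6, 7.
From 6 via lambda: add 8.
From 8 via lambda: add 9.
No new states can be added; the closed set is {2, 6, 7, 8, 9, 11, 12}.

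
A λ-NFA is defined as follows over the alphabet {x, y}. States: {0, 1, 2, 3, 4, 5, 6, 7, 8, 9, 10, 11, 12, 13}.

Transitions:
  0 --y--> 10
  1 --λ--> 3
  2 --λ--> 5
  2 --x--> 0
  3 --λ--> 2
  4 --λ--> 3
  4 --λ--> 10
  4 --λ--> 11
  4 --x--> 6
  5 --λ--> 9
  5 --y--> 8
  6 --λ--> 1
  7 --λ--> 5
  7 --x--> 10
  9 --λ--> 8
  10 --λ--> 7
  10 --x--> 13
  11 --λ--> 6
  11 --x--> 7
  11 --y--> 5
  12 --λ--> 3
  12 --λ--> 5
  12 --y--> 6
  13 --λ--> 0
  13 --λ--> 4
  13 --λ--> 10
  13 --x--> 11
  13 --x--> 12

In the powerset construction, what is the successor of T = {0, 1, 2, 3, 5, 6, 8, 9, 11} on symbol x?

2 on x → {0}.
11 on x → {7}.
No x-transition from 0, 1, 3, 5, 6, 8, 9.
Union after reading x: {0, 7}.
Now take the λ-closure:
From 7 via λ: add 5.
From 5 via λ: add 9.
From 9 via λ: add 8.
No new states can be added; the closed set is {0, 5, 7, 8, 9}.

{0, 5, 7, 8, 9}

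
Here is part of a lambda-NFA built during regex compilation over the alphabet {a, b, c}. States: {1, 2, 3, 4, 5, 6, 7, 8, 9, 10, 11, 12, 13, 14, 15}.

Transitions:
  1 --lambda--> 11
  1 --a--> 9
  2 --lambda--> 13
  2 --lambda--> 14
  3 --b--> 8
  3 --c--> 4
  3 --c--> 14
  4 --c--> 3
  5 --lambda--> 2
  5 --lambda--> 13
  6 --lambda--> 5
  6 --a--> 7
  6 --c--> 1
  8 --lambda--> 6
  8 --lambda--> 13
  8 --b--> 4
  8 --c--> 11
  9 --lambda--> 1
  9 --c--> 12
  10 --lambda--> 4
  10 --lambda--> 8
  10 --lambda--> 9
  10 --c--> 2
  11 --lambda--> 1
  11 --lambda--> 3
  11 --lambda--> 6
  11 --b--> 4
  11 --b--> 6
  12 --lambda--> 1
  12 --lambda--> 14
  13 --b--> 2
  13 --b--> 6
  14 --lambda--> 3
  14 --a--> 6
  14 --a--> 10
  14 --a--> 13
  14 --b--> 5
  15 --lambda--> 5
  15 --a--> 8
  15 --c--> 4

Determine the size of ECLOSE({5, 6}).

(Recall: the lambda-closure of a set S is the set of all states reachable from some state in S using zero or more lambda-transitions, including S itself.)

Start with {5, 6}.
From 5 via lambda: add 2, 13.
From 2 via lambda: add 14.
From 14 via lambda: add 3.
lambda-closure = {2, 3, 5, 6, 13, 14}, which has 6 states.

6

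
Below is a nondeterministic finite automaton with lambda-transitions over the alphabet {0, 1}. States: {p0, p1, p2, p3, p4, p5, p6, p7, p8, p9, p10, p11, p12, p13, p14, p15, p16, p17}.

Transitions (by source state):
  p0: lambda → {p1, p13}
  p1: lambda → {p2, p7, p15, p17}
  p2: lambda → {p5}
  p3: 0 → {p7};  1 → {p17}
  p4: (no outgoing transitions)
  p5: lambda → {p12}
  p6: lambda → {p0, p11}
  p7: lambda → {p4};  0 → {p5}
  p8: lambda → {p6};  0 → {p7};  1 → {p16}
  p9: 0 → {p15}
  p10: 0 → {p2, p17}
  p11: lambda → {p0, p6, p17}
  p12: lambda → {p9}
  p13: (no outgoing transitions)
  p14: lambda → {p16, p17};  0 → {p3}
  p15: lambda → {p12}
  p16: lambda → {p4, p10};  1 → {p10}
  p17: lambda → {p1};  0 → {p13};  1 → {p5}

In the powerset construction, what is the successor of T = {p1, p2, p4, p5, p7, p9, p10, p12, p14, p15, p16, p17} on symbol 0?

{p1, p2, p3, p4, p5, p7, p9, p12, p13, p15, p17}

p7 on 0 → {p5}.
p9 on 0 → {p15}.
p10 on 0 → {p2, p17}.
p14 on 0 → {p3}.
p17 on 0 → {p13}.
No 0-transition from p1, p2, p4, p5, p12, p15, p16.
Union after reading 0: {p2, p3, p5, p13, p15, p17}.
Now take the lambda-closure:
From p5 via lambda: add p12.
From p17 via lambda: add p1.
From p1 via lambda: add p7.
From p12 via lambda: add p9.
From p7 via lambda: add p4.
No new states can be added; the closed set is {p1, p2, p3, p4, p5, p7, p9, p12, p13, p15, p17}.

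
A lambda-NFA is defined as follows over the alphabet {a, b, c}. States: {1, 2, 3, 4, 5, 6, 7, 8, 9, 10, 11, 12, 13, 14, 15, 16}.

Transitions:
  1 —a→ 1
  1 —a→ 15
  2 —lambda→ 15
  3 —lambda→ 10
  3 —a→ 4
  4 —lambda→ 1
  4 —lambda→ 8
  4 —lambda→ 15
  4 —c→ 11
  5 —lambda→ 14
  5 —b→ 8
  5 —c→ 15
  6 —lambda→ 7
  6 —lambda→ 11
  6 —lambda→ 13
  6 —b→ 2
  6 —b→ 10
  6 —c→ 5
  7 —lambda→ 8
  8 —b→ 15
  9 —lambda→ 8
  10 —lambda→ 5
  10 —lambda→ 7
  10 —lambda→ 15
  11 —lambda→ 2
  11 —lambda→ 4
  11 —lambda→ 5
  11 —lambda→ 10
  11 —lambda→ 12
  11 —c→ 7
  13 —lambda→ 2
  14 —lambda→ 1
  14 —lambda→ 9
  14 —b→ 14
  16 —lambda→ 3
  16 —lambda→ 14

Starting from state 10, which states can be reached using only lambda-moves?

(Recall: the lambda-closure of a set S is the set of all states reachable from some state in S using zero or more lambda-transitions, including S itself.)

Start with {10}.
From 10 via lambda: add 5, 7, 15.
From 5 via lambda: add 14.
From 7 via lambda: add 8.
From 14 via lambda: add 1, 9.
No new states can be added; the closed set is {1, 5, 7, 8, 9, 10, 14, 15}.

{1, 5, 7, 8, 9, 10, 14, 15}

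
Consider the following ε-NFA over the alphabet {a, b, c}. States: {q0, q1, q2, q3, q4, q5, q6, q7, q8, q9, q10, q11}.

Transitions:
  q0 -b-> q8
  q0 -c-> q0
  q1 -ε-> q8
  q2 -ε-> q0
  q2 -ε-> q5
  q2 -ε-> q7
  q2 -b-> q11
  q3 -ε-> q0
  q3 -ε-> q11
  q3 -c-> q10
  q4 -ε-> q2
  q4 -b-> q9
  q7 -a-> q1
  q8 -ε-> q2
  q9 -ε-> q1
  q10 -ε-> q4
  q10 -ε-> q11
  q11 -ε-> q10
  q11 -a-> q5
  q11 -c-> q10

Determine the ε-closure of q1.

Start with {q1}.
From q1 via ε: add q8.
From q8 via ε: add q2.
From q2 via ε: add q0, q5, q7.
No new states can be added; the closed set is {q0, q1, q2, q5, q7, q8}.

{q0, q1, q2, q5, q7, q8}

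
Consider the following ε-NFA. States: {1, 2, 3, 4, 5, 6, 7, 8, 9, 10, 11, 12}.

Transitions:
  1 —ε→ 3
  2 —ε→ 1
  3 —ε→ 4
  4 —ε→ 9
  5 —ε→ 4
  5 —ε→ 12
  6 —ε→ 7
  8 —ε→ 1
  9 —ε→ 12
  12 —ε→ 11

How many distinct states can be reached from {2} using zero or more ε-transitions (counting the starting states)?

7

Start with {2}.
From 2 via ε: add 1.
From 1 via ε: add 3.
From 3 via ε: add 4.
From 4 via ε: add 9.
From 9 via ε: add 12.
From 12 via ε: add 11.
ε-closure = {1, 2, 3, 4, 9, 11, 12}, which has 7 states.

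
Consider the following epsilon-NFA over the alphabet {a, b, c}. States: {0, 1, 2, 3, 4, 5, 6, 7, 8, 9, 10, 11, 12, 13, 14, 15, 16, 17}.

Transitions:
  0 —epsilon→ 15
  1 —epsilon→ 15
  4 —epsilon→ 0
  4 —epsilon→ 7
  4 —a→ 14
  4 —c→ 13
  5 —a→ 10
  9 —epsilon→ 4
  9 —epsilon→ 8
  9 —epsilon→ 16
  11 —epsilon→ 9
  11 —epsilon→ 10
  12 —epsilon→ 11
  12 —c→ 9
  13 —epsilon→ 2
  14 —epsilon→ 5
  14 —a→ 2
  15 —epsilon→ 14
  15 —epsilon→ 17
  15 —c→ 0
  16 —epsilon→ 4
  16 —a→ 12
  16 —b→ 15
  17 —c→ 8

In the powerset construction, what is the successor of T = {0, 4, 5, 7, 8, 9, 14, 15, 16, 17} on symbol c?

4 on c → {13}.
15 on c → {0}.
17 on c → {8}.
No c-transition from 0, 5, 7, 8, 9, 14, 16.
Union after reading c: {0, 8, 13}.
Now take the epsilon-closure:
From 0 via epsilon: add 15.
From 13 via epsilon: add 2.
From 15 via epsilon: add 14, 17.
From 14 via epsilon: add 5.
No new states can be added; the closed set is {0, 2, 5, 8, 13, 14, 15, 17}.

{0, 2, 5, 8, 13, 14, 15, 17}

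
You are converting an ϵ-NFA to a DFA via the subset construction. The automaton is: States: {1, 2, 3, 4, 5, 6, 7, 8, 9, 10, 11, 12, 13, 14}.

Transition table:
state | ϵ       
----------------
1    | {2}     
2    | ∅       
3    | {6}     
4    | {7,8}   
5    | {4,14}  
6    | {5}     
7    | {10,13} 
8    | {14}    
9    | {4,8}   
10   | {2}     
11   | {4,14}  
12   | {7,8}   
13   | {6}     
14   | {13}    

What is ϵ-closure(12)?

{2, 4, 5, 6, 7, 8, 10, 12, 13, 14}

Start with {12}.
From 12 via ϵ: add 7, 8.
From 7 via ϵ: add 10, 13.
From 8 via ϵ: add 14.
From 10 via ϵ: add 2.
From 13 via ϵ: add 6.
From 6 via ϵ: add 5.
From 5 via ϵ: add 4.
No new states can be added; the closed set is {2, 4, 5, 6, 7, 8, 10, 12, 13, 14}.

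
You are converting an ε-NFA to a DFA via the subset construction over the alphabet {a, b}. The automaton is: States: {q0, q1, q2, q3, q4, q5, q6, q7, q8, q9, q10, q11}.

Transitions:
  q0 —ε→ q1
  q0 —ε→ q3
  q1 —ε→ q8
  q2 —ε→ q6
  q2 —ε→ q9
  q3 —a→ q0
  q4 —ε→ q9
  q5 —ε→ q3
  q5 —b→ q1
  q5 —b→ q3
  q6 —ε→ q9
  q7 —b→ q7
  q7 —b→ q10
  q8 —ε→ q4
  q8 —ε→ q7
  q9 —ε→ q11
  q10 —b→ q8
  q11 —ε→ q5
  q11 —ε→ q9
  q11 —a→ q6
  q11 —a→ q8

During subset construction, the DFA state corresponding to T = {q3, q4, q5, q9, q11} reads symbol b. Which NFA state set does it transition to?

{q1, q3, q4, q5, q7, q8, q9, q11}

q5 on b → {q1, q3}.
No b-transition from q3, q4, q9, q11.
Union after reading b: {q1, q3}.
Now take the ε-closure:
From q1 via ε: add q8.
From q8 via ε: add q4, q7.
From q4 via ε: add q9.
From q9 via ε: add q11.
From q11 via ε: add q5.
No new states can be added; the closed set is {q1, q3, q4, q5, q7, q8, q9, q11}.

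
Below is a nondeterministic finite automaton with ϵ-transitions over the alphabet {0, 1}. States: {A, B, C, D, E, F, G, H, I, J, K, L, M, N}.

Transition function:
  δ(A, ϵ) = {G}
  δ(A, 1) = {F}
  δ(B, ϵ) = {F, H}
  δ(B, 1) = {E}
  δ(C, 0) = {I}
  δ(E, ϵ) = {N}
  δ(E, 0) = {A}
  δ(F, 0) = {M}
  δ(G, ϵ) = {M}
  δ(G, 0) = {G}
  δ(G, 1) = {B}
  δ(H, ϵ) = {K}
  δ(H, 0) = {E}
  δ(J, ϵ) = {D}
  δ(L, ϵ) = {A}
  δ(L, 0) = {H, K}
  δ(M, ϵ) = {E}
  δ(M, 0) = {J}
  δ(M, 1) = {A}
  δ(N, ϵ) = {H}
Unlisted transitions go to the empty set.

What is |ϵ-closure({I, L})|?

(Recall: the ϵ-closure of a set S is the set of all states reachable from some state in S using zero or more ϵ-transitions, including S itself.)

Start with {I, L}.
From L via ϵ: add A.
From A via ϵ: add G.
From G via ϵ: add M.
From M via ϵ: add E.
From E via ϵ: add N.
From N via ϵ: add H.
From H via ϵ: add K.
ϵ-closure = {A, E, G, H, I, K, L, M, N}, which has 9 states.

9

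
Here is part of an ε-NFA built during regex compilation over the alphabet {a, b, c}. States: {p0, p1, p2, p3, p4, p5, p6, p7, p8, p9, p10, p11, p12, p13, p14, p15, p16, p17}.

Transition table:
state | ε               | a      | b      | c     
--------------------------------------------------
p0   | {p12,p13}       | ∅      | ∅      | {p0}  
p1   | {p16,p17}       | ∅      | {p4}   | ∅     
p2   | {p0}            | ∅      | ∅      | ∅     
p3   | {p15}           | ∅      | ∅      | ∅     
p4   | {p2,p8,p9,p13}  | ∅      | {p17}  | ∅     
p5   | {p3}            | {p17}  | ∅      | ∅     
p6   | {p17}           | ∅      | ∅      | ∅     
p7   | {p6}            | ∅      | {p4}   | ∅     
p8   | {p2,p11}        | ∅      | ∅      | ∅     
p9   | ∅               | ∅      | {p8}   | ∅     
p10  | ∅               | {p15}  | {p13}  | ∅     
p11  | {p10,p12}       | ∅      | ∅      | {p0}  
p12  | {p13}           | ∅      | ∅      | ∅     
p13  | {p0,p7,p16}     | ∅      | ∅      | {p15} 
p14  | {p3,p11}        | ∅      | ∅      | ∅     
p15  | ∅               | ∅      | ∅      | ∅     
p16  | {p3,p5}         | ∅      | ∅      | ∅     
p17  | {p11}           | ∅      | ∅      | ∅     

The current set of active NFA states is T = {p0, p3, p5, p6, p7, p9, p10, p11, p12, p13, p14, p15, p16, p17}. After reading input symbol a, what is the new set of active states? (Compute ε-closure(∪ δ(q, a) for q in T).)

{p0, p3, p5, p6, p7, p10, p11, p12, p13, p15, p16, p17}

p5 on a → {p17}.
p10 on a → {p15}.
No a-transition from p0, p3, p6, p7, p9, p11, p12, p13, p14, p15, p16, p17.
Union after reading a: {p15, p17}.
Now take the ε-closure:
From p17 via ε: add p11.
From p11 via ε: add p10, p12.
From p12 via ε: add p13.
From p13 via ε: add p0, p7, p16.
From p7 via ε: add p6.
From p16 via ε: add p3, p5.
No new states can be added; the closed set is {p0, p3, p5, p6, p7, p10, p11, p12, p13, p15, p16, p17}.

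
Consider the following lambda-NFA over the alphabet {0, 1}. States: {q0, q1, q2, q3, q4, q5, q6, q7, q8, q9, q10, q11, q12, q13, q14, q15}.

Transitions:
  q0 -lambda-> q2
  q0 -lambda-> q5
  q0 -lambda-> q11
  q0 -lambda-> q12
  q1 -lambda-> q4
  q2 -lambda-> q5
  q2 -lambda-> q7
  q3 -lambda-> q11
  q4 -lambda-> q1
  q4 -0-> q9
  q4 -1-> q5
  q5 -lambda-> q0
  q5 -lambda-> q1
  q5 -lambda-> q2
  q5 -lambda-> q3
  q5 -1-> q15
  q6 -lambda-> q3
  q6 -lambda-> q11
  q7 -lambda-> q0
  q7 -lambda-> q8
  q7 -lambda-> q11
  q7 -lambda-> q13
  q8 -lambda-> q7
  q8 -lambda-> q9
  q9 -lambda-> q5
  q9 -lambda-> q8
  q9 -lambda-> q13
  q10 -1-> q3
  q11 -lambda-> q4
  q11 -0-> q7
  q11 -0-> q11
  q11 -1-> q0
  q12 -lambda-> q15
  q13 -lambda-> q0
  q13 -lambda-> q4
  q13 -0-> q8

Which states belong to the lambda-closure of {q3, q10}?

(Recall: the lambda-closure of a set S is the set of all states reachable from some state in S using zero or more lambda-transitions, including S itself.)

{q1, q3, q4, q10, q11}

Start with {q3, q10}.
From q3 via lambda: add q11.
From q11 via lambda: add q4.
From q4 via lambda: add q1.
No new states can be added; the closed set is {q1, q3, q4, q10, q11}.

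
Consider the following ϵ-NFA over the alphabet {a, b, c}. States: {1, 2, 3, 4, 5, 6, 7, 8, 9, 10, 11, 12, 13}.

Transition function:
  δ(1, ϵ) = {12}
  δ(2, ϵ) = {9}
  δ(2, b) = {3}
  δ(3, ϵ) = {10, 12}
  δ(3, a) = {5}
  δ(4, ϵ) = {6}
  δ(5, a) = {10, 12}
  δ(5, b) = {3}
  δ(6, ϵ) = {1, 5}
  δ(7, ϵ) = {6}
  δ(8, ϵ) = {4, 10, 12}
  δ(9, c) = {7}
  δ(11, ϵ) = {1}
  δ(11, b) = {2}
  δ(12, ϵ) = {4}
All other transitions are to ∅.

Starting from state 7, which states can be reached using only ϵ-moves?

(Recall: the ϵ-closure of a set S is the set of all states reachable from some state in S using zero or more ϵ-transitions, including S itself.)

{1, 4, 5, 6, 7, 12}

Start with {7}.
From 7 via ϵ: add 6.
From 6 via ϵ: add 1, 5.
From 1 via ϵ: add 12.
From 12 via ϵ: add 4.
No new states can be added; the closed set is {1, 4, 5, 6, 7, 12}.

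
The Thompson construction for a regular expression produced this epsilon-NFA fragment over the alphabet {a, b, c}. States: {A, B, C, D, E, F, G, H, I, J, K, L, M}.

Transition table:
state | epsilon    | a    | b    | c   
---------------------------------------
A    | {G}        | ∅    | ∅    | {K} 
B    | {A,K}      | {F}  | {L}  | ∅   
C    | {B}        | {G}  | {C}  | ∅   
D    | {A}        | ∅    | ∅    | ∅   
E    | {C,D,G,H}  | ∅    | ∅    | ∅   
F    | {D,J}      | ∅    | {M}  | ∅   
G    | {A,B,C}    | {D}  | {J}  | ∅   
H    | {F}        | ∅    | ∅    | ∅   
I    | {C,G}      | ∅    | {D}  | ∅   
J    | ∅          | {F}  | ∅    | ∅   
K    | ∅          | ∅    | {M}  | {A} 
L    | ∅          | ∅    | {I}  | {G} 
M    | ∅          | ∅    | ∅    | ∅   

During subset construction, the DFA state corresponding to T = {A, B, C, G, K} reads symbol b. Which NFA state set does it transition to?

{A, B, C, G, J, K, L, M}

B on b → {L}.
C on b → {C}.
G on b → {J}.
K on b → {M}.
No b-transition from A.
Union after reading b: {C, J, L, M}.
Now take the epsilon-closure:
From C via epsilon: add B.
From B via epsilon: add A, K.
From A via epsilon: add G.
No new states can be added; the closed set is {A, B, C, G, J, K, L, M}.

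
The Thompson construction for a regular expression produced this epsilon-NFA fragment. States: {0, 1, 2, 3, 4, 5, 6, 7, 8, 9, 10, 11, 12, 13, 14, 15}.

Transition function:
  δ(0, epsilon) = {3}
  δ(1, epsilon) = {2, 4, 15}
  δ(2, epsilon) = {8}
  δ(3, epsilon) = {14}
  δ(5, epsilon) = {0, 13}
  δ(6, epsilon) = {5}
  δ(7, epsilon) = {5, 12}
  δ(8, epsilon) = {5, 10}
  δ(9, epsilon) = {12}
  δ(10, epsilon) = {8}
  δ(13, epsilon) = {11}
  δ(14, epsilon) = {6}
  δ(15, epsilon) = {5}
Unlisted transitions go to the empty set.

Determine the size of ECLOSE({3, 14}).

Start with {3, 14}.
From 14 via epsilon: add 6.
From 6 via epsilon: add 5.
From 5 via epsilon: add 0, 13.
From 13 via epsilon: add 11.
epsilon-closure = {0, 3, 5, 6, 11, 13, 14}, which has 7 states.

7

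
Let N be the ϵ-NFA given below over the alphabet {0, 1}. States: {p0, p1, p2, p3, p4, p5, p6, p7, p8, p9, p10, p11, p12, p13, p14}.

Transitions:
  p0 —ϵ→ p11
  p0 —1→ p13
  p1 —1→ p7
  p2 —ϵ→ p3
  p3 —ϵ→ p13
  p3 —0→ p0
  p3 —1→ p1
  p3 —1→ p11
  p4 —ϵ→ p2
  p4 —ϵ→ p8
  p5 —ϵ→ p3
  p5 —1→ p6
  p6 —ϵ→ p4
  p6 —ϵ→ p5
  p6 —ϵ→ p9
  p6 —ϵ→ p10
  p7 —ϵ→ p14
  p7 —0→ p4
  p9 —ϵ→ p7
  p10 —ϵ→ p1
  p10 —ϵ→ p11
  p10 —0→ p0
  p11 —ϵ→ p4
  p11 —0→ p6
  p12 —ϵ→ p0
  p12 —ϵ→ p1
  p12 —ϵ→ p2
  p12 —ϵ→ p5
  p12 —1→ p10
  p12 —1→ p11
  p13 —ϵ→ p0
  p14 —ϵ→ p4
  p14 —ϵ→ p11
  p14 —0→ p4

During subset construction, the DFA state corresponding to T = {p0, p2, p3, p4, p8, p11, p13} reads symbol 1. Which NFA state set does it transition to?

{p0, p1, p2, p3, p4, p8, p11, p13}

p0 on 1 → {p13}.
p3 on 1 → {p1, p11}.
No 1-transition from p2, p4, p8, p11, p13.
Union after reading 1: {p1, p11, p13}.
Now take the ϵ-closure:
From p11 via ϵ: add p4.
From p13 via ϵ: add p0.
From p4 via ϵ: add p2, p8.
From p2 via ϵ: add p3.
No new states can be added; the closed set is {p0, p1, p2, p3, p4, p8, p11, p13}.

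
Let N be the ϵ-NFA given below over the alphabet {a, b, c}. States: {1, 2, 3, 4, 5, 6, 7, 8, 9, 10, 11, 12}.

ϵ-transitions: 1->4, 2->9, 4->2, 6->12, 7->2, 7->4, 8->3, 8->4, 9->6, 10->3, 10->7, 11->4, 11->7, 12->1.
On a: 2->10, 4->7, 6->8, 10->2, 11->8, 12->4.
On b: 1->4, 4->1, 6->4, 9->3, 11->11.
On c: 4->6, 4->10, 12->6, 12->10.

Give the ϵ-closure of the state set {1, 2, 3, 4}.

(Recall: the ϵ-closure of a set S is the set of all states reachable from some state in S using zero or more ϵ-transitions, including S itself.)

{1, 2, 3, 4, 6, 9, 12}

Start with {1, 2, 3, 4}.
From 2 via ϵ: add 9.
From 9 via ϵ: add 6.
From 6 via ϵ: add 12.
No new states can be added; the closed set is {1, 2, 3, 4, 6, 9, 12}.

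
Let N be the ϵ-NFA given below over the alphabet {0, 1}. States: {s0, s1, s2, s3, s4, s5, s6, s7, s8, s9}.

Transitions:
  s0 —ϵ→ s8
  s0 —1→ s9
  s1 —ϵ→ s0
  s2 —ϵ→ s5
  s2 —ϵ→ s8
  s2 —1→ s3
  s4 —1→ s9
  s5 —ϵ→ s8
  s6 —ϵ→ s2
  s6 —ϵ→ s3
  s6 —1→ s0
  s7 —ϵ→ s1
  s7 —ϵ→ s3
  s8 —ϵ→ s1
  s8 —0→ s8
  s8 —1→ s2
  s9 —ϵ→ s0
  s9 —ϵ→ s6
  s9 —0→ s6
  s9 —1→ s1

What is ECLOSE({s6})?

Start with {s6}.
From s6 via ϵ: add s2, s3.
From s2 via ϵ: add s5, s8.
From s8 via ϵ: add s1.
From s1 via ϵ: add s0.
No new states can be added; the closed set is {s0, s1, s2, s3, s5, s6, s8}.

{s0, s1, s2, s3, s5, s6, s8}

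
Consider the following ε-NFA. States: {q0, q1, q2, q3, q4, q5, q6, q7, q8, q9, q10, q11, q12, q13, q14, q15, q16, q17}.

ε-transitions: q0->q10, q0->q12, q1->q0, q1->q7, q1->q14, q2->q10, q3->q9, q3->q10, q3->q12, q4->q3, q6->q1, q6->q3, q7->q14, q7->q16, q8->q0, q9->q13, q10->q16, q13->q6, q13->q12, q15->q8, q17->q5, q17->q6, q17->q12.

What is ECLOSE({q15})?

Start with {q15}.
From q15 via ε: add q8.
From q8 via ε: add q0.
From q0 via ε: add q10, q12.
From q10 via ε: add q16.
No new states can be added; the closed set is {q0, q8, q10, q12, q15, q16}.

{q0, q8, q10, q12, q15, q16}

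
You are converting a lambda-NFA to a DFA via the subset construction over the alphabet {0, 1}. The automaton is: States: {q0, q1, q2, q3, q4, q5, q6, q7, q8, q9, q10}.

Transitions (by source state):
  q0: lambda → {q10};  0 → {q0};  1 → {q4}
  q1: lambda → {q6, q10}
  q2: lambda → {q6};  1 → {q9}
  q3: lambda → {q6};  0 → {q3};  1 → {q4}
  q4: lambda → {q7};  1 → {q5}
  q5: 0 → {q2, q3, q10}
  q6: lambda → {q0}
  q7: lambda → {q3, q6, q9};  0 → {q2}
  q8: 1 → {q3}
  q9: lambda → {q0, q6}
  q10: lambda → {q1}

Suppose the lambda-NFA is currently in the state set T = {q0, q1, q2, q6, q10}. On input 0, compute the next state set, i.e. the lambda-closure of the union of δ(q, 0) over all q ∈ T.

q0 on 0 → {q0}.
No 0-transition from q1, q2, q6, q10.
Union after reading 0: {q0}.
Now take the lambda-closure:
From q0 via lambda: add q10.
From q10 via lambda: add q1.
From q1 via lambda: add q6.
No new states can be added; the closed set is {q0, q1, q6, q10}.

{q0, q1, q6, q10}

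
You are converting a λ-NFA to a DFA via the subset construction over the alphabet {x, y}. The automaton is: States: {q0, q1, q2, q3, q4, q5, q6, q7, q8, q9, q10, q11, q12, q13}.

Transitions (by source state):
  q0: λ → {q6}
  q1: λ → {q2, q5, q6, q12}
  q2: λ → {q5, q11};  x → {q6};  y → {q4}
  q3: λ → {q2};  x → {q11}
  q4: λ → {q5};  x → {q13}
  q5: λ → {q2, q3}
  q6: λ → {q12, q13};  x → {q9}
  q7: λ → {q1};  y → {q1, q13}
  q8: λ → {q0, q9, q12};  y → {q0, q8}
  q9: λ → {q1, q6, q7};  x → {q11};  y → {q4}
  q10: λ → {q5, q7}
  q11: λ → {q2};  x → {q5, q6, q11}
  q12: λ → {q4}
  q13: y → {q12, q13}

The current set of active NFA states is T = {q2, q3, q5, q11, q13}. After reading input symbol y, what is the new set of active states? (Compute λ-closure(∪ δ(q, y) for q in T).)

{q2, q3, q4, q5, q11, q12, q13}

q2 on y → {q4}.
q13 on y → {q12, q13}.
No y-transition from q3, q5, q11.
Union after reading y: {q4, q12, q13}.
Now take the λ-closure:
From q4 via λ: add q5.
From q5 via λ: add q2, q3.
From q2 via λ: add q11.
No new states can be added; the closed set is {q2, q3, q4, q5, q11, q12, q13}.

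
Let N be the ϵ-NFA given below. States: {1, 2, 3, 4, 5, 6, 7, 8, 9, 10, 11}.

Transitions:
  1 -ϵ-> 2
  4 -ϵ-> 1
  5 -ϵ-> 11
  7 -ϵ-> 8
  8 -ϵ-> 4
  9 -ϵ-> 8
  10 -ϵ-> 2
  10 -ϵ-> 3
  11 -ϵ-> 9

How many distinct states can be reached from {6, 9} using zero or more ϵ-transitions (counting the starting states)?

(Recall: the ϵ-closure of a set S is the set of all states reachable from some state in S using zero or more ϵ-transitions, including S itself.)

6

Start with {6, 9}.
From 9 via ϵ: add 8.
From 8 via ϵ: add 4.
From 4 via ϵ: add 1.
From 1 via ϵ: add 2.
ϵ-closure = {1, 2, 4, 6, 8, 9}, which has 6 states.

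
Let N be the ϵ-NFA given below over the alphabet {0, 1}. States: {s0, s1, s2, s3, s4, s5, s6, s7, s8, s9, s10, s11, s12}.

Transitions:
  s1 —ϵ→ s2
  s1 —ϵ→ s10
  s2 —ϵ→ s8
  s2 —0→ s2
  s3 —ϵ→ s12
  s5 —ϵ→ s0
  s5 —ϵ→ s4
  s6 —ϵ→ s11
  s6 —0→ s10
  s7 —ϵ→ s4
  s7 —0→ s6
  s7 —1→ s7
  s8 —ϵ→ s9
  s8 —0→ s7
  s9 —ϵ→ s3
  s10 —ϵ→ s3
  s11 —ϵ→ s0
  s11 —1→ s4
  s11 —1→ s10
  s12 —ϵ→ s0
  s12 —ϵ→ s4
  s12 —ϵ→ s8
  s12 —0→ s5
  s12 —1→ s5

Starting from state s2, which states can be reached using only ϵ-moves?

Start with {s2}.
From s2 via ϵ: add s8.
From s8 via ϵ: add s9.
From s9 via ϵ: add s3.
From s3 via ϵ: add s12.
From s12 via ϵ: add s0, s4.
No new states can be added; the closed set is {s0, s2, s3, s4, s8, s9, s12}.

{s0, s2, s3, s4, s8, s9, s12}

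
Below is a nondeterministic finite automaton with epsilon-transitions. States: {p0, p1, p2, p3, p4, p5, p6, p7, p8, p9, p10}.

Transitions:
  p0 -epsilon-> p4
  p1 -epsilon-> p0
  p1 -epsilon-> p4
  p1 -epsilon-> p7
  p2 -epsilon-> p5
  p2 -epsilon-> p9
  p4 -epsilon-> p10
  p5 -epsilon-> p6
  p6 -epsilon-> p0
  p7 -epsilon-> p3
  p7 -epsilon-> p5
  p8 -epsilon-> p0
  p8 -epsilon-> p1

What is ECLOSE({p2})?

{p0, p2, p4, p5, p6, p9, p10}

Start with {p2}.
From p2 via epsilon: add p5, p9.
From p5 via epsilon: add p6.
From p6 via epsilon: add p0.
From p0 via epsilon: add p4.
From p4 via epsilon: add p10.
No new states can be added; the closed set is {p0, p2, p4, p5, p6, p9, p10}.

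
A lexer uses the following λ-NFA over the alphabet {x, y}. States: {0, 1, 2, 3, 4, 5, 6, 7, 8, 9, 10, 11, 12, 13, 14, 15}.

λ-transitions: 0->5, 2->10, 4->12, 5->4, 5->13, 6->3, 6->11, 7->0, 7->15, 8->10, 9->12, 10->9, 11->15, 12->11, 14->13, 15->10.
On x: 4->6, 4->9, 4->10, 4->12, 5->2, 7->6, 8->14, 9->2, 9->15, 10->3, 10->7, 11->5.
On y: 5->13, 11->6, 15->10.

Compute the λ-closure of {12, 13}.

Start with {12, 13}.
From 12 via λ: add 11.
From 11 via λ: add 15.
From 15 via λ: add 10.
From 10 via λ: add 9.
No new states can be added; the closed set is {9, 10, 11, 12, 13, 15}.

{9, 10, 11, 12, 13, 15}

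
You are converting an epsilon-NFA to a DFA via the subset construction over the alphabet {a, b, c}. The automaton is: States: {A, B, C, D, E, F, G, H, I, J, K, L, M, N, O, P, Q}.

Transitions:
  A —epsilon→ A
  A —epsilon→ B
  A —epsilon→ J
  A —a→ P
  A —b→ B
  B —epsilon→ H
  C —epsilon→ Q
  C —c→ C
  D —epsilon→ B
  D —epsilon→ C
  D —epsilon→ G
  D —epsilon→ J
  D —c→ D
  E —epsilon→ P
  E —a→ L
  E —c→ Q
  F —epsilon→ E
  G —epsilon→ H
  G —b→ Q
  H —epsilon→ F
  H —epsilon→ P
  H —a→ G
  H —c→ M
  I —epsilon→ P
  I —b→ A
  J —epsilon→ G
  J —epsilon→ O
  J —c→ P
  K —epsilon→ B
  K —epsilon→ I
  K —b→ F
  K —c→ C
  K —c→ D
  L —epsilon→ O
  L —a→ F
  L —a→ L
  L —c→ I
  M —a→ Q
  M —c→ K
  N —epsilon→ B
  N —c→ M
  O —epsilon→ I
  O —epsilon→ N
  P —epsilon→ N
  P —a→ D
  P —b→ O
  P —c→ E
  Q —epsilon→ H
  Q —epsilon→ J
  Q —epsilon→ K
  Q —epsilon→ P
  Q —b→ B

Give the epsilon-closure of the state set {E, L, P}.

Start with {E, L, P}.
From L via epsilon: add O.
From P via epsilon: add N.
From N via epsilon: add B.
From O via epsilon: add I.
From B via epsilon: add H.
From H via epsilon: add F.
No new states can be added; the closed set is {B, E, F, H, I, L, N, O, P}.

{B, E, F, H, I, L, N, O, P}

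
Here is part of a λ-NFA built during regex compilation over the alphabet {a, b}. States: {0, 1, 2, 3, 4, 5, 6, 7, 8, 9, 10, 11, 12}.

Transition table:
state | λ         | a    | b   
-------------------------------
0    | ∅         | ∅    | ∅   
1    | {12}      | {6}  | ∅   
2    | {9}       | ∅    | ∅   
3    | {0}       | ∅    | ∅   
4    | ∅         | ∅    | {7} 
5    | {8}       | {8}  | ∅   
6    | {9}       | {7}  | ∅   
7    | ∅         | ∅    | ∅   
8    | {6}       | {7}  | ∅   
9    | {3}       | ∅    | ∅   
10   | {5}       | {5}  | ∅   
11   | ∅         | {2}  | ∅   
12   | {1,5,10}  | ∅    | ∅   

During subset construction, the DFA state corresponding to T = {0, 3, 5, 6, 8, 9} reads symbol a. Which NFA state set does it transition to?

5 on a → {8}.
6 on a → {7}.
8 on a → {7}.
No a-transition from 0, 3, 9.
Union after reading a: {7, 8}.
Now take the λ-closure:
From 8 via λ: add 6.
From 6 via λ: add 9.
From 9 via λ: add 3.
From 3 via λ: add 0.
No new states can be added; the closed set is {0, 3, 6, 7, 8, 9}.

{0, 3, 6, 7, 8, 9}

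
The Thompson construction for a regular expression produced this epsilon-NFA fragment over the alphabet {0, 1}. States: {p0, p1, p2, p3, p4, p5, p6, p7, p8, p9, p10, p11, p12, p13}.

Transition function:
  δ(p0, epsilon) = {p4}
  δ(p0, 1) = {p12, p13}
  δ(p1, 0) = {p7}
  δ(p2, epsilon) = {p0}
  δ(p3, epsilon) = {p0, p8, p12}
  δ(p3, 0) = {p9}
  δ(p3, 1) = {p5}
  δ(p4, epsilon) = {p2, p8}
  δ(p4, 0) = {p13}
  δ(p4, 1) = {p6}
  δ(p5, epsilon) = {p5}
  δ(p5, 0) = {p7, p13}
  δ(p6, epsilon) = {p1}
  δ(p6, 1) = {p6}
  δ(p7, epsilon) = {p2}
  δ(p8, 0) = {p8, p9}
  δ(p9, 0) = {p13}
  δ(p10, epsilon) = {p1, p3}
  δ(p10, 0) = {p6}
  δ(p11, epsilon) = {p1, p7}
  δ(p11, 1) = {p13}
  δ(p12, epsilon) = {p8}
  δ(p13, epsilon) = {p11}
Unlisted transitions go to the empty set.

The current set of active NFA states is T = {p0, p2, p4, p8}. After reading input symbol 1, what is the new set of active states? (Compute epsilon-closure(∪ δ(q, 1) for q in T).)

{p0, p1, p2, p4, p6, p7, p8, p11, p12, p13}

p0 on 1 → {p12, p13}.
p4 on 1 → {p6}.
No 1-transition from p2, p8.
Union after reading 1: {p6, p12, p13}.
Now take the epsilon-closure:
From p6 via epsilon: add p1.
From p12 via epsilon: add p8.
From p13 via epsilon: add p11.
From p11 via epsilon: add p7.
From p7 via epsilon: add p2.
From p2 via epsilon: add p0.
From p0 via epsilon: add p4.
No new states can be added; the closed set is {p0, p1, p2, p4, p6, p7, p8, p11, p12, p13}.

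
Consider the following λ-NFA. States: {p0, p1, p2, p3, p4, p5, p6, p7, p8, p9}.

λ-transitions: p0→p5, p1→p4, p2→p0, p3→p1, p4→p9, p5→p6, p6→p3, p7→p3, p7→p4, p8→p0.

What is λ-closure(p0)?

{p0, p1, p3, p4, p5, p6, p9}

Start with {p0}.
From p0 via λ: add p5.
From p5 via λ: add p6.
From p6 via λ: add p3.
From p3 via λ: add p1.
From p1 via λ: add p4.
From p4 via λ: add p9.
No new states can be added; the closed set is {p0, p1, p3, p4, p5, p6, p9}.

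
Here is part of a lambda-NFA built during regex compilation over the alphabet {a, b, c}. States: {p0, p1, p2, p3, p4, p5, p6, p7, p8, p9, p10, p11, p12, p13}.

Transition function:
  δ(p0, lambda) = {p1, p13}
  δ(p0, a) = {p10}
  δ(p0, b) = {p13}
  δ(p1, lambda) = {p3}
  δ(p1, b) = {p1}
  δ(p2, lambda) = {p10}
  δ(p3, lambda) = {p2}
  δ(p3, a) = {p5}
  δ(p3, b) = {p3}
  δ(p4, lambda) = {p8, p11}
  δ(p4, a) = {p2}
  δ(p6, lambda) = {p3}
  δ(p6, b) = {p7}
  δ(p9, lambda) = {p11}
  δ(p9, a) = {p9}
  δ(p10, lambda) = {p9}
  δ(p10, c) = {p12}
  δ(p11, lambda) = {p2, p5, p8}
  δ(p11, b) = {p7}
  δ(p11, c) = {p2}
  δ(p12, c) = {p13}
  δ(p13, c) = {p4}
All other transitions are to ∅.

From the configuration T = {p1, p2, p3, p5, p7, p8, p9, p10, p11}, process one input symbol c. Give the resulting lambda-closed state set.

{p2, p5, p8, p9, p10, p11, p12}

p10 on c → {p12}.
p11 on c → {p2}.
No c-transition from p1, p2, p3, p5, p7, p8, p9.
Union after reading c: {p2, p12}.
Now take the lambda-closure:
From p2 via lambda: add p10.
From p10 via lambda: add p9.
From p9 via lambda: add p11.
From p11 via lambda: add p5, p8.
No new states can be added; the closed set is {p2, p5, p8, p9, p10, p11, p12}.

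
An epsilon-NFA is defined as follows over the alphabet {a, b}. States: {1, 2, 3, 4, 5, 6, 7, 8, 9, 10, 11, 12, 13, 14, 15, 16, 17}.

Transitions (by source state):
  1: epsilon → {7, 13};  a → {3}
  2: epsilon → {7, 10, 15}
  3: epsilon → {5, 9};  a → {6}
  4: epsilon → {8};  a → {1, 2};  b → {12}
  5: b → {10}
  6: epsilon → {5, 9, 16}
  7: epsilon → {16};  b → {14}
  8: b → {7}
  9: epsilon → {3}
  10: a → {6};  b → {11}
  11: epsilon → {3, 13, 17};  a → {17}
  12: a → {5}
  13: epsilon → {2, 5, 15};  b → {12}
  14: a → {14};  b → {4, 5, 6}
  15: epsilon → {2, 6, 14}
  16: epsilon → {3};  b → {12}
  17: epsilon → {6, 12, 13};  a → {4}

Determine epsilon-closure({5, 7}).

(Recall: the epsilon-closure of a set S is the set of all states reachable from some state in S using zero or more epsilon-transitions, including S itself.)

{3, 5, 7, 9, 16}

Start with {5, 7}.
From 7 via epsilon: add 16.
From 16 via epsilon: add 3.
From 3 via epsilon: add 9.
No new states can be added; the closed set is {3, 5, 7, 9, 16}.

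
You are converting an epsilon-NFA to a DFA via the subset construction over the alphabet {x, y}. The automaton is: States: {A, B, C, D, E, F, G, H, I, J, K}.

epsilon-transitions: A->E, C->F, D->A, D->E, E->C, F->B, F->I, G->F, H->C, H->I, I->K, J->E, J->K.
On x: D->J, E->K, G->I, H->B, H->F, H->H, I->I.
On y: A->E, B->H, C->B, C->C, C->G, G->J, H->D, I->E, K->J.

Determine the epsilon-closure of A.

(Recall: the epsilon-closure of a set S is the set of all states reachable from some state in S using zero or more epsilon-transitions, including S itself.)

Start with {A}.
From A via epsilon: add E.
From E via epsilon: add C.
From C via epsilon: add F.
From F via epsilon: add B, I.
From I via epsilon: add K.
No new states can be added; the closed set is {A, B, C, E, F, I, K}.

{A, B, C, E, F, I, K}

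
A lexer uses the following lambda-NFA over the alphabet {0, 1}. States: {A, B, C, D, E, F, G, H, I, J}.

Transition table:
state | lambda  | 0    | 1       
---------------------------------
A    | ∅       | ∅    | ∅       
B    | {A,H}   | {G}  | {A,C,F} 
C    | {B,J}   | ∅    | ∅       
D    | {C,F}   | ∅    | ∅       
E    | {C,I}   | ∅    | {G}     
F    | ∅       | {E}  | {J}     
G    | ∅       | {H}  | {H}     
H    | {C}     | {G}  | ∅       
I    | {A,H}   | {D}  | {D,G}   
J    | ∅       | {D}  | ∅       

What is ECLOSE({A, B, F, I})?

Start with {A, B, F, I}.
From B via lambda: add H.
From H via lambda: add C.
From C via lambda: add J.
No new states can be added; the closed set is {A, B, C, F, H, I, J}.

{A, B, C, F, H, I, J}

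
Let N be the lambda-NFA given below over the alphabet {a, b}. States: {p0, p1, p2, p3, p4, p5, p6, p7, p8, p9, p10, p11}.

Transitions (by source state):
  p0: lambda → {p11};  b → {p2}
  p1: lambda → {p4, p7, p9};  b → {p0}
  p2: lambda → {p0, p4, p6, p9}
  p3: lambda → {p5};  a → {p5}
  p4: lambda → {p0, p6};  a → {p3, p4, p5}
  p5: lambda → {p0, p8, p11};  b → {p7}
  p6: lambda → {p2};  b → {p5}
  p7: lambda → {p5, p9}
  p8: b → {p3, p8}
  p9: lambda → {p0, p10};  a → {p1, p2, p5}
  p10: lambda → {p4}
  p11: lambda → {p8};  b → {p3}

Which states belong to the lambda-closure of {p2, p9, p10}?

{p0, p2, p4, p6, p8, p9, p10, p11}

Start with {p2, p9, p10}.
From p2 via lambda: add p0, p4, p6.
From p0 via lambda: add p11.
From p11 via lambda: add p8.
No new states can be added; the closed set is {p0, p2, p4, p6, p8, p9, p10, p11}.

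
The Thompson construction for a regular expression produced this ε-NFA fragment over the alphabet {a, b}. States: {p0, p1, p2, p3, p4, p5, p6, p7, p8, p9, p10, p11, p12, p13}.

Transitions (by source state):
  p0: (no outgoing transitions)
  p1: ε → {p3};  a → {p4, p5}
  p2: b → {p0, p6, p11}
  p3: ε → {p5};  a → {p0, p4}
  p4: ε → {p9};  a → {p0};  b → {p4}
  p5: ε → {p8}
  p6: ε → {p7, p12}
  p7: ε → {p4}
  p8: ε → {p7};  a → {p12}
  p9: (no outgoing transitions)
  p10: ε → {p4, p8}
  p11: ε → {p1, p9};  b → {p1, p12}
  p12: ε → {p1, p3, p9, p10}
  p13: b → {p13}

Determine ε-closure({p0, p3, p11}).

{p0, p1, p3, p4, p5, p7, p8, p9, p11}

Start with {p0, p3, p11}.
From p3 via ε: add p5.
From p11 via ε: add p1, p9.
From p5 via ε: add p8.
From p8 via ε: add p7.
From p7 via ε: add p4.
No new states can be added; the closed set is {p0, p1, p3, p4, p5, p7, p8, p9, p11}.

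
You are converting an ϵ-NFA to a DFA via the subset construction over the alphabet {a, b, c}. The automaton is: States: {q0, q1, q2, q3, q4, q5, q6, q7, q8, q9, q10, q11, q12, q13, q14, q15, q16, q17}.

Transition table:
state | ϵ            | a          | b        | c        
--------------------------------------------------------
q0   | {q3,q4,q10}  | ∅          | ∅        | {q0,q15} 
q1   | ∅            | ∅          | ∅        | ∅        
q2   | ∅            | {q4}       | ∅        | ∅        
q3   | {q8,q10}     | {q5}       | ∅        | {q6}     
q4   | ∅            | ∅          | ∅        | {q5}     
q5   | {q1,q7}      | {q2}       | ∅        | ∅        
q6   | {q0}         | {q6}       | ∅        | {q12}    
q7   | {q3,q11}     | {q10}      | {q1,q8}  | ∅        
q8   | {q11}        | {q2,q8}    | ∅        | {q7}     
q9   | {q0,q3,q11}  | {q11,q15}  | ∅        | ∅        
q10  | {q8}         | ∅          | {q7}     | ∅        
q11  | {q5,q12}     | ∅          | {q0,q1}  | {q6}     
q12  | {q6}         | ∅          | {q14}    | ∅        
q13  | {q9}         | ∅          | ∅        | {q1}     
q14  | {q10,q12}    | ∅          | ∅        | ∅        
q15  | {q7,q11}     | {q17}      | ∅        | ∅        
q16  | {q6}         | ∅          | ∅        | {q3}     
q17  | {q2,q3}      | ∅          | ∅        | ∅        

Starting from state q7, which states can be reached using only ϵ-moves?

Start with {q7}.
From q7 via ϵ: add q3, q11.
From q3 via ϵ: add q8, q10.
From q11 via ϵ: add q5, q12.
From q5 via ϵ: add q1.
From q12 via ϵ: add q6.
From q6 via ϵ: add q0.
From q0 via ϵ: add q4.
No new states can be added; the closed set is {q0, q1, q3, q4, q5, q6, q7, q8, q10, q11, q12}.

{q0, q1, q3, q4, q5, q6, q7, q8, q10, q11, q12}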